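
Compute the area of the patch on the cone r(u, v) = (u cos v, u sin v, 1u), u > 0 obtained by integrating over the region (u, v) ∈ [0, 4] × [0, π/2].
Area = 4*sqrt(2)*pi

Area = ∫∫ √(EG − F²) du dv with √(EG − F²) = sqrt(2)*Abs(u). Integrating over [0, 4] × [0, π/2] gives 4*sqrt(2)*pi.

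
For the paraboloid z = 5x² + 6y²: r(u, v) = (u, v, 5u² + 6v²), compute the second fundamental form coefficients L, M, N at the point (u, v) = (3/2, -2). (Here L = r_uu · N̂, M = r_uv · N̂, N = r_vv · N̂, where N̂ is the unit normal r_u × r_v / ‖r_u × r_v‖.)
L = 5*sqrt(802)/401;  M = 0;  N = 6*sqrt(802)/401

Compute the unit normal N̂(u, v) = (-10*u/sqrt(100*u^2 + 144*v^2 + 1), -12*v/sqrt(100*u^2 + 144*v^2 + 1), 1/sqrt(100*u^2 + 144*v^2 + 1)), and the second partials r_uu, r_uv, r_vv. Take dot products:
  L(u, v) = r_uu · N̂ = 10/sqrt(100*u^2 + 144*v^2 + 1),
  M(u, v) = r_uv · N̂ = 0,
  N(u, v) = r_vv · N̂ = 12/sqrt(100*u^2 + 144*v^2 + 1).
Evaluating at (u, v) = (3/2, -2):
  L = 5*sqrt(802)/401, M = 0, N = 6*sqrt(802)/401.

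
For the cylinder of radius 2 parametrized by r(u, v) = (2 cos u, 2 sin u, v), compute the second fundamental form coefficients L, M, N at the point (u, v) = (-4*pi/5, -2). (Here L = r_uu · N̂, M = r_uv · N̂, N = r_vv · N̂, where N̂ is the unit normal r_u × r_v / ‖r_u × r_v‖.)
L = -2;  M = 0;  N = 0

Compute the unit normal N̂(u, v) = (cos(u), sin(u), 0), and the second partials r_uu, r_uv, r_vv. Take dot products:
  L(u, v) = r_uu · N̂ = -2,
  M(u, v) = r_uv · N̂ = 0,
  N(u, v) = r_vv · N̂ = 0.
Evaluating at (u, v) = (-4*pi/5, -2):
  L = -2, M = 0, N = 0.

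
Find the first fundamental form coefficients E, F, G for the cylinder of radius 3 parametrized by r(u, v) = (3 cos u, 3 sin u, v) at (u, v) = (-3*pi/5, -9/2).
E = 9;  F = 0;  G = 1

Partials: r_u = (-3*sin(u), 3*cos(u), 0), r_v = (0, 0, 1). As functions of (u, v):
  E = r_u · r_u = 9,
  F = r_u · r_v = 0,
  G = r_v · r_v = 1.
Evaluating at (u, v) = (-3*pi/5, -9/2): E = 9, F = 0, G = 1.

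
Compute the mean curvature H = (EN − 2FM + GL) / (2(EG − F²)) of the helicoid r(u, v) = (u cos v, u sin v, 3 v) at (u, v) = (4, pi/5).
H = 0

With E = 1, F = 0, G = u^2 + 9, L = 0, M = -3/sqrt(u^2 + 9), N = 0, assemble
  H = (EN − 2FM + GL) / (2(EG − F²)) = 0.
At (u, v) = (4, pi/5): H = 0.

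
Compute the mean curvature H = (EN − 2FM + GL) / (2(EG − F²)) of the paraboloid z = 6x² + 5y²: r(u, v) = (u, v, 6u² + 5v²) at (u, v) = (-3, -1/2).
H = 6641*sqrt(1322)/1747684

With E = 144*u^2 + 1, F = 120*u*v, G = 100*v^2 + 1, L = 12/sqrt(144*u^2 + 100*v^2 + 1), M = 0, N = 10/sqrt(144*u^2 + 100*v^2 + 1), assemble
  H = (EN − 2FM + GL) / (2(EG − F²)) = (720*u^2 + 600*v^2 + 11)/(144*u^2 + 100*v^2 + 1)^(3/2).
At (u, v) = (-3, -1/2): H = 6641*sqrt(1322)/1747684.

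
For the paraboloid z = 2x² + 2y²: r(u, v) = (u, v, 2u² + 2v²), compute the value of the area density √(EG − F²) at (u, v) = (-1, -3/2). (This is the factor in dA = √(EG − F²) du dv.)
√(EG − F²)|_{(-1, -3/2)} = sqrt(53)

E = 16*u^2 + 1, F = 16*u*v, G = 16*v^2 + 1, so EG − F² = 16*u^2 + 16*v^2 + 1. Taking the positive square root: √(EG − F²) = sqrt(16*u^2 + 16*v^2 + 1). At (u, v) = (-1, -3/2): sqrt(53).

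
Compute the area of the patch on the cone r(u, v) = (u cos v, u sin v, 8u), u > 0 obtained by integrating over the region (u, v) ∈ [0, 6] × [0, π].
Area = 18*sqrt(65)*pi

Area = ∫∫ √(EG − F²) du dv with √(EG − F²) = sqrt(65)*Abs(u). Integrating over [0, 6] × [0, π] gives 18*sqrt(65)*pi.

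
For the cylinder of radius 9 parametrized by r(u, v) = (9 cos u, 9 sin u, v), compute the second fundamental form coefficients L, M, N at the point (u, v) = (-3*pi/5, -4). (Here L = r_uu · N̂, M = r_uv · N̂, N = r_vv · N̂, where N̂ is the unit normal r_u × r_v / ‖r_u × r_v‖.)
L = -9;  M = 0;  N = 0

Compute the unit normal N̂(u, v) = (cos(u), sin(u), 0), and the second partials r_uu, r_uv, r_vv. Take dot products:
  L(u, v) = r_uu · N̂ = -9,
  M(u, v) = r_uv · N̂ = 0,
  N(u, v) = r_vv · N̂ = 0.
Evaluating at (u, v) = (-3*pi/5, -4):
  L = -9, M = 0, N = 0.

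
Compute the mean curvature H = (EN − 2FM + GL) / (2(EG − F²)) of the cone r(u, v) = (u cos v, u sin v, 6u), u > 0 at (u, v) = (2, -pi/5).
H = 3*sqrt(37)/74

With E = 37, F = 0, G = u^2, L = 0, M = 0, N = 6*sqrt(37)*u^2/(37*Abs(u)), assemble
  H = (EN − 2FM + GL) / (2(EG − F²)) = 3*sqrt(37)/(37*Abs(u)).
At (u, v) = (2, -pi/5): H = 3*sqrt(37)/74.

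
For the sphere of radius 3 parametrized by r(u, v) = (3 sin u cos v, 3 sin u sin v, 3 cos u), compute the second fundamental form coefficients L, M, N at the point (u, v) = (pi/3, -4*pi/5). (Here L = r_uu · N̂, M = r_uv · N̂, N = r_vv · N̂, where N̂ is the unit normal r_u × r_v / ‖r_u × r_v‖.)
L = -3;  M = 0;  N = -9/4

Compute the unit normal N̂(u, v) = (sin(u)^2*cos(v)/Abs(sin(u)), sin(u)^2*sin(v)/Abs(sin(u)), sin(2*u)/(2*Abs(sin(u)))), and the second partials r_uu, r_uv, r_vv. Take dot products:
  L(u, v) = r_uu · N̂ = -3*sin(u)/Abs(sin(u)),
  M(u, v) = r_uv · N̂ = 0,
  N(u, v) = r_vv · N̂ = -3*sin(u)^3/Abs(sin(u)).
Evaluating at (u, v) = (pi/3, -4*pi/5):
  L = -3, M = 0, N = -9/4.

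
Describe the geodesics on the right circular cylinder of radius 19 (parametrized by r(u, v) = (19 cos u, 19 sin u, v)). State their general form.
The cylinder is flat (K = 0) and locally isometric to the plane via the development (u, v) ↦ (19 u, v). Geodesics are the pre-images of straight lines: circles (v constant), vertical lines (u constant), and helices (v = c · u + d) for constants c, d.

A right cylinder has E = 19², F = 0, G = 1, so EG − F² = 19², and L = −19, M = N = 0, giving K = (LN − M²)/(EG − F²) = 0 everywhere. A flat surface is locally isometric to the Euclidean plane via the map (u, v) ↦ (19 u, v). Straight lines in the (x̃, ỹ) plane pull back to: (a) horizontal circles (v = const), (b) vertical generators (u = const), and (c) helices (19 u tan θ = v, i.e. v = c · u + d).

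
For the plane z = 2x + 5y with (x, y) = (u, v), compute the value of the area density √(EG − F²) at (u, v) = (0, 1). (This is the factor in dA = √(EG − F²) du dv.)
√(EG − F²)|_{(0, 1)} = sqrt(30)

E = 5, F = 10, G = 26, so EG − F² = 30. Taking the positive square root: √(EG − F²) = sqrt(30). At (u, v) = (0, 1): sqrt(30).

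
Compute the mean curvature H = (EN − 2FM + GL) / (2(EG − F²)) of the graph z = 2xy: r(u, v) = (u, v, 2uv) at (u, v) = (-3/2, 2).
H = 6*sqrt(26)/169

With E = 4*v^2 + 1, F = 4*u*v, G = 4*u^2 + 1, L = 0, M = 2/sqrt(4*u^2 + 4*v^2 + 1), N = 0, assemble
  H = (EN − 2FM + GL) / (2(EG − F²)) = -8*u*v/(4*u^2 + 4*v^2 + 1)^(3/2).
At (u, v) = (-3/2, 2): H = 6*sqrt(26)/169.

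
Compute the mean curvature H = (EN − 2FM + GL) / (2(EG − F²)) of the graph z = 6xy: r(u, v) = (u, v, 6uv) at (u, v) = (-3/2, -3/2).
H = -486*sqrt(163)/26569

With E = 36*v^2 + 1, F = 36*u*v, G = 36*u^2 + 1, L = 0, M = 6/sqrt(36*u^2 + 36*v^2 + 1), N = 0, assemble
  H = (EN − 2FM + GL) / (2(EG − F²)) = -216*u*v/(36*u^2 + 36*v^2 + 1)^(3/2).
At (u, v) = (-3/2, -3/2): H = -486*sqrt(163)/26569.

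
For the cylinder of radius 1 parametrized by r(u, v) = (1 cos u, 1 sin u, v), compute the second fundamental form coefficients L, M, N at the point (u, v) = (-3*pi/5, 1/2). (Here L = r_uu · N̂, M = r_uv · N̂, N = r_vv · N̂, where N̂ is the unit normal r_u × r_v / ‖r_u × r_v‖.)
L = -1;  M = 0;  N = 0

Compute the unit normal N̂(u, v) = (cos(u), sin(u), 0), and the second partials r_uu, r_uv, r_vv. Take dot products:
  L(u, v) = r_uu · N̂ = -1,
  M(u, v) = r_uv · N̂ = 0,
  N(u, v) = r_vv · N̂ = 0.
Evaluating at (u, v) = (-3*pi/5, 1/2):
  L = -1, M = 0, N = 0.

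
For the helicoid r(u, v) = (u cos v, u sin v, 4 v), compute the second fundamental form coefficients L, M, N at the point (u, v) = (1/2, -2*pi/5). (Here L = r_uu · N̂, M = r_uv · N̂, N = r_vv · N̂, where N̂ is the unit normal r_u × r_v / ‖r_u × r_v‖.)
L = 0;  M = -8*sqrt(65)/65;  N = 0

Compute the unit normal N̂(u, v) = (4*sin(v)/sqrt(u^2 + 16), -4*cos(v)/sqrt(u^2 + 16), u/sqrt(u^2 + 16)), and the second partials r_uu, r_uv, r_vv. Take dot products:
  L(u, v) = r_uu · N̂ = 0,
  M(u, v) = r_uv · N̂ = -4/sqrt(u^2 + 16),
  N(u, v) = r_vv · N̂ = 0.
Evaluating at (u, v) = (1/2, -2*pi/5):
  L = 0, M = -8*sqrt(65)/65, N = 0.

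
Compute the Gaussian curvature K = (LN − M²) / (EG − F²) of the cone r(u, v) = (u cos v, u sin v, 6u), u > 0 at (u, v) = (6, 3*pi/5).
K = 0

Coefficients of the first fundamental form: E = 37, F = 0, G = u^2.
Coefficients of the second fundamental form: L = 0, M = 0, N = 6*sqrt(37)*u^2/(37*Abs(u)).
Assemble K = (LN − M²)/(EG − F²) = 0. At (u, v) = (6, 3*pi/5): K = 0.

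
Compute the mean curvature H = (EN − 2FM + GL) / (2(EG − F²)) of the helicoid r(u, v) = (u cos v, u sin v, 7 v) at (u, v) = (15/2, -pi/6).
H = 0

With E = 1, F = 0, G = u^2 + 49, L = 0, M = -7/sqrt(u^2 + 49), N = 0, assemble
  H = (EN − 2FM + GL) / (2(EG − F²)) = 0.
At (u, v) = (15/2, -pi/6): H = 0.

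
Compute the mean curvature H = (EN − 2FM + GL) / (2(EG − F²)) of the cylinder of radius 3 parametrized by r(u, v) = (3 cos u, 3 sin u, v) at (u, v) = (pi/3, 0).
H = -1/6

With E = 9, F = 0, G = 1, L = -3, M = 0, N = 0, assemble
  H = (EN − 2FM + GL) / (2(EG − F²)) = -1/6.
At (u, v) = (pi/3, 0): H = -1/6.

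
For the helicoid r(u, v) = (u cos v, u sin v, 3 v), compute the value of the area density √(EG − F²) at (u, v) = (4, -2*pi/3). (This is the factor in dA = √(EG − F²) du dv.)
√(EG − F²)|_{(4, -2*pi/3)} = 5

E = 1, F = 0, G = u^2 + 9, so EG − F² = u^2 + 9. Taking the positive square root: √(EG − F²) = sqrt(u^2 + 9). At (u, v) = (4, -2*pi/3): 5.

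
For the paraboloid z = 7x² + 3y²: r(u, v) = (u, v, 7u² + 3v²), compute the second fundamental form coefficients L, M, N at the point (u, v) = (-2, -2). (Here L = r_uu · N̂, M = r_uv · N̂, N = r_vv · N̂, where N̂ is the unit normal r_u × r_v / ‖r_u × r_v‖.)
L = 14*sqrt(929)/929;  M = 0;  N = 6*sqrt(929)/929

Compute the unit normal N̂(u, v) = (-14*u/sqrt(196*u^2 + 36*v^2 + 1), -6*v/sqrt(196*u^2 + 36*v^2 + 1), 1/sqrt(196*u^2 + 36*v^2 + 1)), and the second partials r_uu, r_uv, r_vv. Take dot products:
  L(u, v) = r_uu · N̂ = 14/sqrt(196*u^2 + 36*v^2 + 1),
  M(u, v) = r_uv · N̂ = 0,
  N(u, v) = r_vv · N̂ = 6/sqrt(196*u^2 + 36*v^2 + 1).
Evaluating at (u, v) = (-2, -2):
  L = 14*sqrt(929)/929, M = 0, N = 6*sqrt(929)/929.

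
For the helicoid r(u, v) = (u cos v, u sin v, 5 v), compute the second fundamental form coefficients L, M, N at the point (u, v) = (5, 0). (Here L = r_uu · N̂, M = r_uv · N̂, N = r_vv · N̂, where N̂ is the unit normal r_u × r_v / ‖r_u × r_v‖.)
L = 0;  M = -sqrt(2)/2;  N = 0

Compute the unit normal N̂(u, v) = (5*sin(v)/sqrt(u^2 + 25), -5*cos(v)/sqrt(u^2 + 25), u/sqrt(u^2 + 25)), and the second partials r_uu, r_uv, r_vv. Take dot products:
  L(u, v) = r_uu · N̂ = 0,
  M(u, v) = r_uv · N̂ = -5/sqrt(u^2 + 25),
  N(u, v) = r_vv · N̂ = 0.
Evaluating at (u, v) = (5, 0):
  L = 0, M = -sqrt(2)/2, N = 0.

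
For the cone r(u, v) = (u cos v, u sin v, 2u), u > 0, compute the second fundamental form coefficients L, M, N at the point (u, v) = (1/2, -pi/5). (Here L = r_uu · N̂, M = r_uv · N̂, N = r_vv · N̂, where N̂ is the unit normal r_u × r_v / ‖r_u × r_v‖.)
L = 0;  M = 0;  N = sqrt(5)/5

Compute the unit normal N̂(u, v) = (-2*sqrt(5)*u*cos(v)/(5*Abs(u)), -2*sqrt(5)*u*sin(v)/(5*Abs(u)), sqrt(5)*u/(5*Abs(u))), and the second partials r_uu, r_uv, r_vv. Take dot products:
  L(u, v) = r_uu · N̂ = 0,
  M(u, v) = r_uv · N̂ = 0,
  N(u, v) = r_vv · N̂ = 2*sqrt(5)*u^2/(5*Abs(u)).
Evaluating at (u, v) = (1/2, -pi/5):
  L = 0, M = 0, N = sqrt(5)/5.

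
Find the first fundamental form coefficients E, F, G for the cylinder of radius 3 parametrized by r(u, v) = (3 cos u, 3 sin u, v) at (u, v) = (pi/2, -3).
E = 9;  F = 0;  G = 1

Partials: r_u = (-3*sin(u), 3*cos(u), 0), r_v = (0, 0, 1). As functions of (u, v):
  E = r_u · r_u = 9,
  F = r_u · r_v = 0,
  G = r_v · r_v = 1.
Evaluating at (u, v) = (pi/2, -3): E = 9, F = 0, G = 1.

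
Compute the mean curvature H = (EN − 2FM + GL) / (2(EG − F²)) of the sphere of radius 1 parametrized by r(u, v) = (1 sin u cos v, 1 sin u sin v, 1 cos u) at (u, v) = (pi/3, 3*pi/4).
H = -1

With E = 1, F = 0, G = sin(u)^2, L = -sin(u)/Abs(sin(u)), M = 0, N = -sin(u)^3/Abs(sin(u)), assemble
  H = (EN − 2FM + GL) / (2(EG − F²)) = -sin(u)/Abs(sin(u)).
At (u, v) = (pi/3, 3*pi/4): H = -1.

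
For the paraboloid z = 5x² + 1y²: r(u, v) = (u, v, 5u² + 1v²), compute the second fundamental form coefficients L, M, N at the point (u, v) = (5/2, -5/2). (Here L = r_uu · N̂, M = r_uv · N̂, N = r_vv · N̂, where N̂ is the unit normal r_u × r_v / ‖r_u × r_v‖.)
L = 10*sqrt(651)/651;  M = 0;  N = 2*sqrt(651)/651

Compute the unit normal N̂(u, v) = (-10*u/sqrt(100*u^2 + 4*v^2 + 1), -2*v/sqrt(100*u^2 + 4*v^2 + 1), 1/sqrt(100*u^2 + 4*v^2 + 1)), and the second partials r_uu, r_uv, r_vv. Take dot products:
  L(u, v) = r_uu · N̂ = 10/sqrt(100*u^2 + 4*v^2 + 1),
  M(u, v) = r_uv · N̂ = 0,
  N(u, v) = r_vv · N̂ = 2/sqrt(100*u^2 + 4*v^2 + 1).
Evaluating at (u, v) = (5/2, -5/2):
  L = 10*sqrt(651)/651, M = 0, N = 2*sqrt(651)/651.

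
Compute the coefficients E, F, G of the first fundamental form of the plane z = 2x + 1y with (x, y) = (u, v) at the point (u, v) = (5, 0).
E = 5;  F = 2;  G = 2

Partials: r_u = (1, 0, 2), r_v = (0, 1, 1). As functions of (u, v):
  E = r_u · r_u = 5,
  F = r_u · r_v = 2,
  G = r_v · r_v = 2.
Evaluating at (u, v) = (5, 0): E = 5, F = 2, G = 2.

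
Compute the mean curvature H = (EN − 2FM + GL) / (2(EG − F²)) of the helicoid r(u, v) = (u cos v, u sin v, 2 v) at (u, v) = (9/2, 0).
H = 0

With E = 1, F = 0, G = u^2 + 4, L = 0, M = -2/sqrt(u^2 + 4), N = 0, assemble
  H = (EN − 2FM + GL) / (2(EG − F²)) = 0.
At (u, v) = (9/2, 0): H = 0.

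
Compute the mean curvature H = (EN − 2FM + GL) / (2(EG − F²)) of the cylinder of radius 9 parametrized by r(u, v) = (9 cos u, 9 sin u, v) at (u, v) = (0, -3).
H = -1/18

With E = 81, F = 0, G = 1, L = -9, M = 0, N = 0, assemble
  H = (EN − 2FM + GL) / (2(EG − F²)) = -1/18.
At (u, v) = (0, -3): H = -1/18.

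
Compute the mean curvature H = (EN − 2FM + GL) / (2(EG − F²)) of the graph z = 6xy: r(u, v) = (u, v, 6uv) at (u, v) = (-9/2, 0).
H = 0

With E = 36*v^2 + 1, F = 36*u*v, G = 36*u^2 + 1, L = 0, M = 6/sqrt(36*u^2 + 36*v^2 + 1), N = 0, assemble
  H = (EN − 2FM + GL) / (2(EG − F²)) = -216*u*v/(36*u^2 + 36*v^2 + 1)^(3/2).
At (u, v) = (-9/2, 0): H = 0.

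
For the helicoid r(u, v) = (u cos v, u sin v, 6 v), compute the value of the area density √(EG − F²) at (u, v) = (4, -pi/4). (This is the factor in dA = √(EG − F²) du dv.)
√(EG − F²)|_{(4, -pi/4)} = 2*sqrt(13)

E = 1, F = 0, G = u^2 + 36, so EG − F² = u^2 + 36. Taking the positive square root: √(EG − F²) = sqrt(u^2 + 36). At (u, v) = (4, -pi/4): 2*sqrt(13).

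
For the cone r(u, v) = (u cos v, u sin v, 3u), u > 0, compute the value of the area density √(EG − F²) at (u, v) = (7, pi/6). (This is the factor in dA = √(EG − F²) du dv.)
√(EG − F²)|_{(7, pi/6)} = 7*sqrt(10)

E = 10, F = 0, G = u^2, so EG − F² = 10*u^2. Taking the positive square root: √(EG − F²) = sqrt(10)*Abs(u). At (u, v) = (7, pi/6): 7*sqrt(10).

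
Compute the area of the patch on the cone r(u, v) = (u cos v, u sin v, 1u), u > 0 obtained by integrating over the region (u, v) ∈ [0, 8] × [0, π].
Area = 32*sqrt(2)*pi

Area = ∫∫ √(EG − F²) du dv with √(EG − F²) = sqrt(2)*Abs(u). Integrating over [0, 8] × [0, π] gives 32*sqrt(2)*pi.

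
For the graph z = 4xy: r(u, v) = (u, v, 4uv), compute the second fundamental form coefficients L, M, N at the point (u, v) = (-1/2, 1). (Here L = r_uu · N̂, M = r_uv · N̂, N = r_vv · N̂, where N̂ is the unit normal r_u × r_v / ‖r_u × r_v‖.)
L = 0;  M = 4*sqrt(21)/21;  N = 0

Compute the unit normal N̂(u, v) = (-4*v/sqrt(16*u^2 + 16*v^2 + 1), -4*u/sqrt(16*u^2 + 16*v^2 + 1), 1/sqrt(16*u^2 + 16*v^2 + 1)), and the second partials r_uu, r_uv, r_vv. Take dot products:
  L(u, v) = r_uu · N̂ = 0,
  M(u, v) = r_uv · N̂ = 4/sqrt(16*u^2 + 16*v^2 + 1),
  N(u, v) = r_vv · N̂ = 0.
Evaluating at (u, v) = (-1/2, 1):
  L = 0, M = 4*sqrt(21)/21, N = 0.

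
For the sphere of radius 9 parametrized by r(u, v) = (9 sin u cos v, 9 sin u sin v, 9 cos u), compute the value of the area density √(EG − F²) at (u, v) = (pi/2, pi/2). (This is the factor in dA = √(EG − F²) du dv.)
√(EG − F²)|_{(pi/2, pi/2)} = 81

E = 81, F = 0, G = 81*sin(u)^2, so EG − F² = 6561*sin(u)^2. Taking the positive square root: √(EG − F²) = 81*Abs(sin(u)). At (u, v) = (pi/2, pi/2): 81.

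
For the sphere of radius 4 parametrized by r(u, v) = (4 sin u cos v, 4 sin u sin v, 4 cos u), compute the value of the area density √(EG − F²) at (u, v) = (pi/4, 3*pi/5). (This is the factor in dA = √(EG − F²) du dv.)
√(EG − F²)|_{(pi/4, 3*pi/5)} = 8*sqrt(2)

E = 16, F = 0, G = 16*sin(u)^2, so EG − F² = 256*sin(u)^2. Taking the positive square root: √(EG − F²) = 16*Abs(sin(u)). At (u, v) = (pi/4, 3*pi/5): 8*sqrt(2).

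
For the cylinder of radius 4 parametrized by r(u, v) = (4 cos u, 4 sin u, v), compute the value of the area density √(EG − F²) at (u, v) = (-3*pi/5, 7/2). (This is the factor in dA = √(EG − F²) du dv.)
√(EG − F²)|_{(-3*pi/5, 7/2)} = 4

E = 16, F = 0, G = 1, so EG − F² = 16. Taking the positive square root: √(EG − F²) = 4. At (u, v) = (-3*pi/5, 7/2): 4.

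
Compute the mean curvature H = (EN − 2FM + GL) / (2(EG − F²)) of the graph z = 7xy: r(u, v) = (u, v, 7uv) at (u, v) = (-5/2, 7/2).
H = 2401*sqrt(30)/119790

With E = 49*v^2 + 1, F = 49*u*v, G = 49*u^2 + 1, L = 0, M = 7/sqrt(49*u^2 + 49*v^2 + 1), N = 0, assemble
  H = (EN − 2FM + GL) / (2(EG − F²)) = -343*u*v/(49*u^2 + 49*v^2 + 1)^(3/2).
At (u, v) = (-5/2, 7/2): H = 2401*sqrt(30)/119790.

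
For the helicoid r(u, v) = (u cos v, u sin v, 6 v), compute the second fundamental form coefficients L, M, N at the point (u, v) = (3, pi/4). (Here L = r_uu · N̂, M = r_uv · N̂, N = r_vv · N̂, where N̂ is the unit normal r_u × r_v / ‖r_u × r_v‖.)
L = 0;  M = -2*sqrt(5)/5;  N = 0

Compute the unit normal N̂(u, v) = (6*sin(v)/sqrt(u^2 + 36), -6*cos(v)/sqrt(u^2 + 36), u/sqrt(u^2 + 36)), and the second partials r_uu, r_uv, r_vv. Take dot products:
  L(u, v) = r_uu · N̂ = 0,
  M(u, v) = r_uv · N̂ = -6/sqrt(u^2 + 36),
  N(u, v) = r_vv · N̂ = 0.
Evaluating at (u, v) = (3, pi/4):
  L = 0, M = -2*sqrt(5)/5, N = 0.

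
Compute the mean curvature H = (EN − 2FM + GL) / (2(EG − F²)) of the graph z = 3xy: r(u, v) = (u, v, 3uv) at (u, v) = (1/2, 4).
H = -432*sqrt(589)/346921

With E = 9*v^2 + 1, F = 9*u*v, G = 9*u^2 + 1, L = 0, M = 3/sqrt(9*u^2 + 9*v^2 + 1), N = 0, assemble
  H = (EN − 2FM + GL) / (2(EG − F²)) = -27*u*v/(9*u^2 + 9*v^2 + 1)^(3/2).
At (u, v) = (1/2, 4): H = -432*sqrt(589)/346921.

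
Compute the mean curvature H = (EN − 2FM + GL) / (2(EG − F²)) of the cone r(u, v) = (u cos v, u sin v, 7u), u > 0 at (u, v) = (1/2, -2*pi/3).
H = 7*sqrt(2)/10

With E = 50, F = 0, G = u^2, L = 0, M = 0, N = 7*sqrt(2)*u^2/(10*Abs(u)), assemble
  H = (EN − 2FM + GL) / (2(EG − F²)) = 7*sqrt(2)/(20*Abs(u)).
At (u, v) = (1/2, -2*pi/3): H = 7*sqrt(2)/10.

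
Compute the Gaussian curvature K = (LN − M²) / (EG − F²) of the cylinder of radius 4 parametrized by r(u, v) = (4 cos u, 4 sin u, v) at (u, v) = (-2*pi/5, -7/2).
K = 0

Coefficients of the first fundamental form: E = 16, F = 0, G = 1.
Coefficients of the second fundamental form: L = -4, M = 0, N = 0.
Assemble K = (LN − M²)/(EG − F²) = 0. At (u, v) = (-2*pi/5, -7/2): K = 0.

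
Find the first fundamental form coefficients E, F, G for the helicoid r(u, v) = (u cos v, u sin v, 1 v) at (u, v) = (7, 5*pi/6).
E = 1;  F = 0;  G = 50

Partials: r_u = (cos(v), sin(v), 0), r_v = (-u*sin(v), u*cos(v), 1). As functions of (u, v):
  E = r_u · r_u = 1,
  F = r_u · r_v = 0,
  G = r_v · r_v = u^2 + 1.
Evaluating at (u, v) = (7, 5*pi/6): E = 1, F = 0, G = 50.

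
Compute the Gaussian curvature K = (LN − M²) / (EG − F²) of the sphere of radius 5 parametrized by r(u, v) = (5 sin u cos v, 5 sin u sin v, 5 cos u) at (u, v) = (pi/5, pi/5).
K = 1/25

Coefficients of the first fundamental form: E = 25, F = 0, G = 25*sin(u)^2.
Coefficients of the second fundamental form: L = -5*sin(u)/Abs(sin(u)), M = 0, N = -5*sin(u)^3/Abs(sin(u)).
Assemble K = (LN − M²)/(EG − F²) = 1/25. At (u, v) = (pi/5, pi/5): K = 1/25.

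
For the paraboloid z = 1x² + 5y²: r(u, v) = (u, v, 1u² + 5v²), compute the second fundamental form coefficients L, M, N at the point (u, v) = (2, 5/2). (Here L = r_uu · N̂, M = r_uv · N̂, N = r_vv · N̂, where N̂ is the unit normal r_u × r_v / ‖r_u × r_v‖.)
L = sqrt(642)/321;  M = 0;  N = 5*sqrt(642)/321

Compute the unit normal N̂(u, v) = (-2*u/sqrt(4*u^2 + 100*v^2 + 1), -10*v/sqrt(4*u^2 + 100*v^2 + 1), 1/sqrt(4*u^2 + 100*v^2 + 1)), and the second partials r_uu, r_uv, r_vv. Take dot products:
  L(u, v) = r_uu · N̂ = 2/sqrt(4*u^2 + 100*v^2 + 1),
  M(u, v) = r_uv · N̂ = 0,
  N(u, v) = r_vv · N̂ = 10/sqrt(4*u^2 + 100*v^2 + 1).
Evaluating at (u, v) = (2, 5/2):
  L = sqrt(642)/321, M = 0, N = 5*sqrt(642)/321.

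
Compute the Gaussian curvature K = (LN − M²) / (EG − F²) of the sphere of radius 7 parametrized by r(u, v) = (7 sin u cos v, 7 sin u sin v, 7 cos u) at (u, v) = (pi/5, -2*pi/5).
K = 1/49

Coefficients of the first fundamental form: E = 49, F = 0, G = 49*sin(u)^2.
Coefficients of the second fundamental form: L = -7*sin(u)/Abs(sin(u)), M = 0, N = -7*sin(u)^3/Abs(sin(u)).
Assemble K = (LN − M²)/(EG − F²) = 1/49. At (u, v) = (pi/5, -2*pi/5): K = 1/49.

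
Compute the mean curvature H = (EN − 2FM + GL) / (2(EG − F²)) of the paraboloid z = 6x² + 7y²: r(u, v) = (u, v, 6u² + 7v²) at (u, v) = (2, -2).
H = 8749*sqrt(1361)/1852321

With E = 144*u^2 + 1, F = 168*u*v, G = 196*v^2 + 1, L = 12/sqrt(144*u^2 + 196*v^2 + 1), M = 0, N = 14/sqrt(144*u^2 + 196*v^2 + 1), assemble
  H = (EN − 2FM + GL) / (2(EG − F²)) = (1008*u^2 + 1176*v^2 + 13)/(144*u^2 + 196*v^2 + 1)^(3/2).
At (u, v) = (2, -2): H = 8749*sqrt(1361)/1852321.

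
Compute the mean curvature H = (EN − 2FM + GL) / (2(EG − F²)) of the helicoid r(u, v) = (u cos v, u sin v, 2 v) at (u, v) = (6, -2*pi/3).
H = 0

With E = 1, F = 0, G = u^2 + 4, L = 0, M = -2/sqrt(u^2 + 4), N = 0, assemble
  H = (EN − 2FM + GL) / (2(EG − F²)) = 0.
At (u, v) = (6, -2*pi/3): H = 0.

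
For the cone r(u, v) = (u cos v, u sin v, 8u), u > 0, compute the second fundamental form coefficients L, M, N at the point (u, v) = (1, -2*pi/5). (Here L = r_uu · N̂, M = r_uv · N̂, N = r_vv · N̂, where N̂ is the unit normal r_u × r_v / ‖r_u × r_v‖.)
L = 0;  M = 0;  N = 8*sqrt(65)/65

Compute the unit normal N̂(u, v) = (-8*sqrt(65)*u*cos(v)/(65*Abs(u)), -8*sqrt(65)*u*sin(v)/(65*Abs(u)), sqrt(65)*u/(65*Abs(u))), and the second partials r_uu, r_uv, r_vv. Take dot products:
  L(u, v) = r_uu · N̂ = 0,
  M(u, v) = r_uv · N̂ = 0,
  N(u, v) = r_vv · N̂ = 8*sqrt(65)*u^2/(65*Abs(u)).
Evaluating at (u, v) = (1, -2*pi/5):
  L = 0, M = 0, N = 8*sqrt(65)/65.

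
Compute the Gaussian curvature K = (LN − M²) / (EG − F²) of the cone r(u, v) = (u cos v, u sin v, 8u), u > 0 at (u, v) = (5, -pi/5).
K = 0

Coefficients of the first fundamental form: E = 65, F = 0, G = u^2.
Coefficients of the second fundamental form: L = 0, M = 0, N = 8*sqrt(65)*u^2/(65*Abs(u)).
Assemble K = (LN − M²)/(EG − F²) = 0. At (u, v) = (5, -pi/5): K = 0.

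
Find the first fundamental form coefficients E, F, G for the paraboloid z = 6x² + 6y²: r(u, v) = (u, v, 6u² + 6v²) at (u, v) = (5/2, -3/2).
E = 901;  F = -540;  G = 325

Partials: r_u = (1, 0, 12*u), r_v = (0, 1, 12*v). As functions of (u, v):
  E = r_u · r_u = 144*u^2 + 1,
  F = r_u · r_v = 144*u*v,
  G = r_v · r_v = 144*v^2 + 1.
Evaluating at (u, v) = (5/2, -3/2): E = 901, F = -540, G = 325.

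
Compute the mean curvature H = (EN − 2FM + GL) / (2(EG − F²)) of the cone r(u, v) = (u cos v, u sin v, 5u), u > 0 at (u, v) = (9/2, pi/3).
H = 5*sqrt(26)/234

With E = 26, F = 0, G = u^2, L = 0, M = 0, N = 5*sqrt(26)*u^2/(26*Abs(u)), assemble
  H = (EN − 2FM + GL) / (2(EG − F²)) = 5*sqrt(26)/(52*Abs(u)).
At (u, v) = (9/2, pi/3): H = 5*sqrt(26)/234.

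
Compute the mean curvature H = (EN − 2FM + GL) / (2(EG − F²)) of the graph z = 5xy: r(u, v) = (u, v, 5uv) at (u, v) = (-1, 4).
H = 125*sqrt(426)/45369

With E = 25*v^2 + 1, F = 25*u*v, G = 25*u^2 + 1, L = 0, M = 5/sqrt(25*u^2 + 25*v^2 + 1), N = 0, assemble
  H = (EN − 2FM + GL) / (2(EG − F²)) = -125*u*v/(25*u^2 + 25*v^2 + 1)^(3/2).
At (u, v) = (-1, 4): H = 125*sqrt(426)/45369.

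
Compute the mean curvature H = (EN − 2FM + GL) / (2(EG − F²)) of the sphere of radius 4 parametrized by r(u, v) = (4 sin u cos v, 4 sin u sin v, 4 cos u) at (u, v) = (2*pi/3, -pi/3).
H = -1/4

With E = 16, F = 0, G = 16*sin(u)^2, L = -4*sin(u)/Abs(sin(u)), M = 0, N = -4*sin(u)^3/Abs(sin(u)), assemble
  H = (EN − 2FM + GL) / (2(EG − F²)) = -sin(u)/(4*Abs(sin(u))).
At (u, v) = (2*pi/3, -pi/3): H = -1/4.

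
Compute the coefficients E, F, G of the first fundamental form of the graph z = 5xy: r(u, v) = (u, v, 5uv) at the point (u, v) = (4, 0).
E = 1;  F = 0;  G = 401

Partials: r_u = (1, 0, 5*v), r_v = (0, 1, 5*u). As functions of (u, v):
  E = r_u · r_u = 25*v^2 + 1,
  F = r_u · r_v = 25*u*v,
  G = r_v · r_v = 25*u^2 + 1.
Evaluating at (u, v) = (4, 0): E = 1, F = 0, G = 401.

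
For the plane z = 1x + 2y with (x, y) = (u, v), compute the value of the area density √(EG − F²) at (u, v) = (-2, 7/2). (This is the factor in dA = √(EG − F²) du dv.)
√(EG − F²)|_{(-2, 7/2)} = sqrt(6)

E = 2, F = 2, G = 5, so EG − F² = 6. Taking the positive square root: √(EG − F²) = sqrt(6). At (u, v) = (-2, 7/2): sqrt(6).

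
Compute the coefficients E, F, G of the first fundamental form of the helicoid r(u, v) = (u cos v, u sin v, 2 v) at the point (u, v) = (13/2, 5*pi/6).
E = 1;  F = 0;  G = 185/4

Partials: r_u = (cos(v), sin(v), 0), r_v = (-u*sin(v), u*cos(v), 2). As functions of (u, v):
  E = r_u · r_u = 1,
  F = r_u · r_v = 0,
  G = r_v · r_v = u^2 + 4.
Evaluating at (u, v) = (13/2, 5*pi/6): E = 1, F = 0, G = 185/4.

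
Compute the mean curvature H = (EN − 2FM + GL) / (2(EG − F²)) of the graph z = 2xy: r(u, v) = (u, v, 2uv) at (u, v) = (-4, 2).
H = 64/729

With E = 4*v^2 + 1, F = 4*u*v, G = 4*u^2 + 1, L = 0, M = 2/sqrt(4*u^2 + 4*v^2 + 1), N = 0, assemble
  H = (EN − 2FM + GL) / (2(EG − F²)) = -8*u*v/(4*u^2 + 4*v^2 + 1)^(3/2).
At (u, v) = (-4, 2): H = 64/729.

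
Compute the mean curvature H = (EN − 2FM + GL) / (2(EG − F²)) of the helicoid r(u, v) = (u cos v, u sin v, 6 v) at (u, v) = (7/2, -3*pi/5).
H = 0

With E = 1, F = 0, G = u^2 + 36, L = 0, M = -6/sqrt(u^2 + 36), N = 0, assemble
  H = (EN − 2FM + GL) / (2(EG − F²)) = 0.
At (u, v) = (7/2, -3*pi/5): H = 0.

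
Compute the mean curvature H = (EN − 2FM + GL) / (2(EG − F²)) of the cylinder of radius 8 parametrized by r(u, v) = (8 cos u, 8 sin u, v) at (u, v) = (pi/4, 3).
H = -1/16

With E = 64, F = 0, G = 1, L = -8, M = 0, N = 0, assemble
  H = (EN − 2FM + GL) / (2(EG − F²)) = -1/16.
At (u, v) = (pi/4, 3): H = -1/16.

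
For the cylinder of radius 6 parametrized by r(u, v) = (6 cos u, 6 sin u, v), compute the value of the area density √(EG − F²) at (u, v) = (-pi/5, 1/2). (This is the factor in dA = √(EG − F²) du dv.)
√(EG − F²)|_{(-pi/5, 1/2)} = 6

E = 36, F = 0, G = 1, so EG − F² = 36. Taking the positive square root: √(EG − F²) = 6. At (u, v) = (-pi/5, 1/2): 6.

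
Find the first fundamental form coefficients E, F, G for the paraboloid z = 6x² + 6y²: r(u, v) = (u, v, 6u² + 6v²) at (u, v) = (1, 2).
E = 145;  F = 288;  G = 577

Partials: r_u = (1, 0, 12*u), r_v = (0, 1, 12*v). As functions of (u, v):
  E = r_u · r_u = 144*u^2 + 1,
  F = r_u · r_v = 144*u*v,
  G = r_v · r_v = 144*v^2 + 1.
Evaluating at (u, v) = (1, 2): E = 145, F = 288, G = 577.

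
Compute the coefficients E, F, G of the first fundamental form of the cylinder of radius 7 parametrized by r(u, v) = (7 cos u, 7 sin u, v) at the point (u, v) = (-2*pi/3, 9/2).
E = 49;  F = 0;  G = 1

Partials: r_u = (-7*sin(u), 7*cos(u), 0), r_v = (0, 0, 1). As functions of (u, v):
  E = r_u · r_u = 49,
  F = r_u · r_v = 0,
  G = r_v · r_v = 1.
Evaluating at (u, v) = (-2*pi/3, 9/2): E = 49, F = 0, G = 1.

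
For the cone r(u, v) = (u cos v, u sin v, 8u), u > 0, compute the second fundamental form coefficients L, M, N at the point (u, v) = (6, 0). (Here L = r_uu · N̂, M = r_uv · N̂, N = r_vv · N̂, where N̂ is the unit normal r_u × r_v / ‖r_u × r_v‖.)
L = 0;  M = 0;  N = 48*sqrt(65)/65

Compute the unit normal N̂(u, v) = (-8*sqrt(65)*u*cos(v)/(65*Abs(u)), -8*sqrt(65)*u*sin(v)/(65*Abs(u)), sqrt(65)*u/(65*Abs(u))), and the second partials r_uu, r_uv, r_vv. Take dot products:
  L(u, v) = r_uu · N̂ = 0,
  M(u, v) = r_uv · N̂ = 0,
  N(u, v) = r_vv · N̂ = 8*sqrt(65)*u^2/(65*Abs(u)).
Evaluating at (u, v) = (6, 0):
  L = 0, M = 0, N = 48*sqrt(65)/65.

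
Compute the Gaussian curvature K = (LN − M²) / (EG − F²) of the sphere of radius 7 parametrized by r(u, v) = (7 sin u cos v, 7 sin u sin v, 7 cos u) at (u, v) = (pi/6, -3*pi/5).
K = 1/49

Coefficients of the first fundamental form: E = 49, F = 0, G = 49*sin(u)^2.
Coefficients of the second fundamental form: L = -7*sin(u)/Abs(sin(u)), M = 0, N = -7*sin(u)^3/Abs(sin(u)).
Assemble K = (LN − M²)/(EG − F²) = 1/49. At (u, v) = (pi/6, -3*pi/5): K = 1/49.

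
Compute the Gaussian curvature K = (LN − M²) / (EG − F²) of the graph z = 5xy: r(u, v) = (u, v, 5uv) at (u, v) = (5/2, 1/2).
K = -100/106929

Coefficients of the first fundamental form: E = 25*v^2 + 1, F = 25*u*v, G = 25*u^2 + 1.
Coefficients of the second fundamental form: L = 0, M = 5/sqrt(25*u^2 + 25*v^2 + 1), N = 0.
Assemble K = (LN − M²)/(EG − F²) = -25/(625*u^4 + 1250*u^2*v^2 + 50*u^2 + 625*v^4 + 50*v^2 + 1). At (u, v) = (5/2, 1/2): K = -100/106929.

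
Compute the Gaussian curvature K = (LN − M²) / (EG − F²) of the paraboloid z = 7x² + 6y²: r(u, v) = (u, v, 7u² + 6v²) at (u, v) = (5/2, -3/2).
K = 42/600625

Coefficients of the first fundamental form: E = 196*u^2 + 1, F = 168*u*v, G = 144*v^2 + 1.
Coefficients of the second fundamental form: L = 14/sqrt(196*u^2 + 144*v^2 + 1), M = 0, N = 12/sqrt(196*u^2 + 144*v^2 + 1).
Assemble K = (LN − M²)/(EG − F²) = 168/(38416*u^4 + 56448*u^2*v^2 + 392*u^2 + 20736*v^4 + 288*v^2 + 1). At (u, v) = (5/2, -3/2): K = 42/600625.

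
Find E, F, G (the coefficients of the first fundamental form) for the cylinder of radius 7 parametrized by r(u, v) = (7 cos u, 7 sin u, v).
E = 49;  F = 0;  G = 1

Compute partials: r_u = (-7*sin(u), 7*cos(u), 0), r_v = (0, 0, 1). Then
  E = r_u · r_u = 49,
  F = r_u · r_v = 0,
  G = r_v · r_v = 1.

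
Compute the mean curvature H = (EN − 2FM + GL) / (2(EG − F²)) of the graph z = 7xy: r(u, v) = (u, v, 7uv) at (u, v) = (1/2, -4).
H = 5488*sqrt(3189)/10169721

With E = 49*v^2 + 1, F = 49*u*v, G = 49*u^2 + 1, L = 0, M = 7/sqrt(49*u^2 + 49*v^2 + 1), N = 0, assemble
  H = (EN − 2FM + GL) / (2(EG − F²)) = -343*u*v/(49*u^2 + 49*v^2 + 1)^(3/2).
At (u, v) = (1/2, -4): H = 5488*sqrt(3189)/10169721.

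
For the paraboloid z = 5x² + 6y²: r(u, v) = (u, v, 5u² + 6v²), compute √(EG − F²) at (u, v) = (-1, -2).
√(EG − F²)|_{(-1, -2)} = sqrt(677)

E = 100*u^2 + 1, F = 120*u*v, G = 144*v^2 + 1; EG − F² = 100*u^2 + 144*v^2 + 1; √(EG − F²) = sqrt(100*u^2 + 144*v^2 + 1). At the given point: sqrt(677).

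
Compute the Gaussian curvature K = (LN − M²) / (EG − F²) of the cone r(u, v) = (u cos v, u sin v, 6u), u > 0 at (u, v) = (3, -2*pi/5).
K = 0

Coefficients of the first fundamental form: E = 37, F = 0, G = u^2.
Coefficients of the second fundamental form: L = 0, M = 0, N = 6*sqrt(37)*u^2/(37*Abs(u)).
Assemble K = (LN − M²)/(EG − F²) = 0. At (u, v) = (3, -2*pi/5): K = 0.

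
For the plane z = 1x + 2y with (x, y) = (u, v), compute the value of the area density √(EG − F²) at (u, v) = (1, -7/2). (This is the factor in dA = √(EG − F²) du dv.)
√(EG − F²)|_{(1, -7/2)} = sqrt(6)

E = 2, F = 2, G = 5, so EG − F² = 6. Taking the positive square root: √(EG − F²) = sqrt(6). At (u, v) = (1, -7/2): sqrt(6).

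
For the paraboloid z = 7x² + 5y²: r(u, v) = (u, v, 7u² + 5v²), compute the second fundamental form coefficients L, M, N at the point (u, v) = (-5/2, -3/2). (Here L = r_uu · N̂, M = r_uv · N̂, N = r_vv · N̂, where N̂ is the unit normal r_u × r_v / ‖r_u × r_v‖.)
L = 14*sqrt(1451)/1451;  M = 0;  N = 10*sqrt(1451)/1451

Compute the unit normal N̂(u, v) = (-14*u/sqrt(196*u^2 + 100*v^2 + 1), -10*v/sqrt(196*u^2 + 100*v^2 + 1), 1/sqrt(196*u^2 + 100*v^2 + 1)), and the second partials r_uu, r_uv, r_vv. Take dot products:
  L(u, v) = r_uu · N̂ = 14/sqrt(196*u^2 + 100*v^2 + 1),
  M(u, v) = r_uv · N̂ = 0,
  N(u, v) = r_vv · N̂ = 10/sqrt(196*u^2 + 100*v^2 + 1).
Evaluating at (u, v) = (-5/2, -3/2):
  L = 14*sqrt(1451)/1451, M = 0, N = 10*sqrt(1451)/1451.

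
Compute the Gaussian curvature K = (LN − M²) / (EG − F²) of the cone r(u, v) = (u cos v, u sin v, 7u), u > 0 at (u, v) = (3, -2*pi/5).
K = 0

Coefficients of the first fundamental form: E = 50, F = 0, G = u^2.
Coefficients of the second fundamental form: L = 0, M = 0, N = 7*sqrt(2)*u^2/(10*Abs(u)).
Assemble K = (LN − M²)/(EG − F²) = 0. At (u, v) = (3, -2*pi/5): K = 0.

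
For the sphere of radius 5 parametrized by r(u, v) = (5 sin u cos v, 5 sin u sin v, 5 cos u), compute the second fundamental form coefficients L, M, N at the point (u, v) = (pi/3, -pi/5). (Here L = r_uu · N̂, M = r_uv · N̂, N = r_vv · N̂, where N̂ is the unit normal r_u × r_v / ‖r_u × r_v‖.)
L = -5;  M = 0;  N = -15/4

Compute the unit normal N̂(u, v) = (sin(u)^2*cos(v)/Abs(sin(u)), sin(u)^2*sin(v)/Abs(sin(u)), sin(2*u)/(2*Abs(sin(u)))), and the second partials r_uu, r_uv, r_vv. Take dot products:
  L(u, v) = r_uu · N̂ = -5*sin(u)/Abs(sin(u)),
  M(u, v) = r_uv · N̂ = 0,
  N(u, v) = r_vv · N̂ = -5*sin(u)^3/Abs(sin(u)).
Evaluating at (u, v) = (pi/3, -pi/5):
  L = -5, M = 0, N = -15/4.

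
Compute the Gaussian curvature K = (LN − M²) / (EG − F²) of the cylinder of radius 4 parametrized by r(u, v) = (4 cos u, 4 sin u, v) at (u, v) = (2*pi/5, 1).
K = 0

Coefficients of the first fundamental form: E = 16, F = 0, G = 1.
Coefficients of the second fundamental form: L = -4, M = 0, N = 0.
Assemble K = (LN − M²)/(EG − F²) = 0. At (u, v) = (2*pi/5, 1): K = 0.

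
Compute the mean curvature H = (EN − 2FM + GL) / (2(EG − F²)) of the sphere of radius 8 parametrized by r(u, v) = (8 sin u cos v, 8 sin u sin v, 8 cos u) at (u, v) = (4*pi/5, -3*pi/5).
H = -1/8

With E = 64, F = 0, G = 64*sin(u)^2, L = -8*sin(u)/Abs(sin(u)), M = 0, N = -8*sin(u)^3/Abs(sin(u)), assemble
  H = (EN − 2FM + GL) / (2(EG − F²)) = -sin(u)/(8*Abs(sin(u))).
At (u, v) = (4*pi/5, -3*pi/5): H = -1/8.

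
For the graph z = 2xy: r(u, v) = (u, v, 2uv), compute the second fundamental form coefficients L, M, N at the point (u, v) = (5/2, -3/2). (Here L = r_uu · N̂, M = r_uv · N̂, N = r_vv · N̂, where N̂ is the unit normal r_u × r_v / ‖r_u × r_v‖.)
L = 0;  M = 2*sqrt(35)/35;  N = 0

Compute the unit normal N̂(u, v) = (-2*v/sqrt(4*u^2 + 4*v^2 + 1), -2*u/sqrt(4*u^2 + 4*v^2 + 1), 1/sqrt(4*u^2 + 4*v^2 + 1)), and the second partials r_uu, r_uv, r_vv. Take dot products:
  L(u, v) = r_uu · N̂ = 0,
  M(u, v) = r_uv · N̂ = 2/sqrt(4*u^2 + 4*v^2 + 1),
  N(u, v) = r_vv · N̂ = 0.
Evaluating at (u, v) = (5/2, -3/2):
  L = 0, M = 2*sqrt(35)/35, N = 0.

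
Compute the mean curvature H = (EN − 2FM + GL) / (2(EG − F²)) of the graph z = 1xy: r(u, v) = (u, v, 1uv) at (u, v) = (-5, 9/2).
H = 36*sqrt(185)/6845

With E = v^2 + 1, F = u*v, G = u^2 + 1, L = 0, M = 1/sqrt(u^2 + v^2 + 1), N = 0, assemble
  H = (EN − 2FM + GL) / (2(EG − F²)) = -u*v/(u^2 + v^2 + 1)^(3/2).
At (u, v) = (-5, 9/2): H = 36*sqrt(185)/6845.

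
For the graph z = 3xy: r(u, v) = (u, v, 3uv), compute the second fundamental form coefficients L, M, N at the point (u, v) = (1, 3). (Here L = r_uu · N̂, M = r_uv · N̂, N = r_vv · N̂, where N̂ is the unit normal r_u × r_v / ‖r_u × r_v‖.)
L = 0;  M = 3*sqrt(91)/91;  N = 0

Compute the unit normal N̂(u, v) = (-3*v/sqrt(9*u^2 + 9*v^2 + 1), -3*u/sqrt(9*u^2 + 9*v^2 + 1), 1/sqrt(9*u^2 + 9*v^2 + 1)), and the second partials r_uu, r_uv, r_vv. Take dot products:
  L(u, v) = r_uu · N̂ = 0,
  M(u, v) = r_uv · N̂ = 3/sqrt(9*u^2 + 9*v^2 + 1),
  N(u, v) = r_vv · N̂ = 0.
Evaluating at (u, v) = (1, 3):
  L = 0, M = 3*sqrt(91)/91, N = 0.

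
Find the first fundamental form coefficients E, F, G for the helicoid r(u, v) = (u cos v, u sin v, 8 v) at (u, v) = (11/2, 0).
E = 1;  F = 0;  G = 377/4

Partials: r_u = (cos(v), sin(v), 0), r_v = (-u*sin(v), u*cos(v), 8). As functions of (u, v):
  E = r_u · r_u = 1,
  F = r_u · r_v = 0,
  G = r_v · r_v = u^2 + 64.
Evaluating at (u, v) = (11/2, 0): E = 1, F = 0, G = 377/4.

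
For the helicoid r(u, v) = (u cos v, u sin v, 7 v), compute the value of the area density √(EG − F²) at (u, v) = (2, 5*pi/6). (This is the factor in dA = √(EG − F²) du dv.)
√(EG − F²)|_{(2, 5*pi/6)} = sqrt(53)

E = 1, F = 0, G = u^2 + 49, so EG − F² = u^2 + 49. Taking the positive square root: √(EG − F²) = sqrt(u^2 + 49). At (u, v) = (2, 5*pi/6): sqrt(53).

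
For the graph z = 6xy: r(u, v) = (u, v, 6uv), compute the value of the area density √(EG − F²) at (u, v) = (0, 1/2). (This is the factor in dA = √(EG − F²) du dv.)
√(EG − F²)|_{(0, 1/2)} = sqrt(10)

E = 36*v^2 + 1, F = 36*u*v, G = 36*u^2 + 1, so EG − F² = 36*u^2 + 36*v^2 + 1. Taking the positive square root: √(EG − F²) = sqrt(36*u^2 + 36*v^2 + 1). At (u, v) = (0, 1/2): sqrt(10).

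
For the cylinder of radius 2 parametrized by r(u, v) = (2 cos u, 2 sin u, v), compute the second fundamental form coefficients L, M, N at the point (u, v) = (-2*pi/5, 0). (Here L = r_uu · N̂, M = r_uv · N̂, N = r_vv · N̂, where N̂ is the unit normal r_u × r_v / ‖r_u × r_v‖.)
L = -2;  M = 0;  N = 0

Compute the unit normal N̂(u, v) = (cos(u), sin(u), 0), and the second partials r_uu, r_uv, r_vv. Take dot products:
  L(u, v) = r_uu · N̂ = -2,
  M(u, v) = r_uv · N̂ = 0,
  N(u, v) = r_vv · N̂ = 0.
Evaluating at (u, v) = (-2*pi/5, 0):
  L = -2, M = 0, N = 0.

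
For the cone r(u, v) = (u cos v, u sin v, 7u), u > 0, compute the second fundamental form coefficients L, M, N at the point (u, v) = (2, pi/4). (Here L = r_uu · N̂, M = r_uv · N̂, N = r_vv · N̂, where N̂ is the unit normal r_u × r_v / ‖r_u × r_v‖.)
L = 0;  M = 0;  N = 7*sqrt(2)/5

Compute the unit normal N̂(u, v) = (-7*sqrt(2)*u*cos(v)/(10*Abs(u)), -7*sqrt(2)*u*sin(v)/(10*Abs(u)), sqrt(2)*u/(10*Abs(u))), and the second partials r_uu, r_uv, r_vv. Take dot products:
  L(u, v) = r_uu · N̂ = 0,
  M(u, v) = r_uv · N̂ = 0,
  N(u, v) = r_vv · N̂ = 7*sqrt(2)*u^2/(10*Abs(u)).
Evaluating at (u, v) = (2, pi/4):
  L = 0, M = 0, N = 7*sqrt(2)/5.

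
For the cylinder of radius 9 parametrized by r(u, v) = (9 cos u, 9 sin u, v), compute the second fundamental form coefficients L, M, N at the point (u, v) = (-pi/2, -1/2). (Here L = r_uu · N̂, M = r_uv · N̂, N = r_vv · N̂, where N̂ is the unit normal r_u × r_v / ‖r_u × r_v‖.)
L = -9;  M = 0;  N = 0

Compute the unit normal N̂(u, v) = (cos(u), sin(u), 0), and the second partials r_uu, r_uv, r_vv. Take dot products:
  L(u, v) = r_uu · N̂ = -9,
  M(u, v) = r_uv · N̂ = 0,
  N(u, v) = r_vv · N̂ = 0.
Evaluating at (u, v) = (-pi/2, -1/2):
  L = -9, M = 0, N = 0.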